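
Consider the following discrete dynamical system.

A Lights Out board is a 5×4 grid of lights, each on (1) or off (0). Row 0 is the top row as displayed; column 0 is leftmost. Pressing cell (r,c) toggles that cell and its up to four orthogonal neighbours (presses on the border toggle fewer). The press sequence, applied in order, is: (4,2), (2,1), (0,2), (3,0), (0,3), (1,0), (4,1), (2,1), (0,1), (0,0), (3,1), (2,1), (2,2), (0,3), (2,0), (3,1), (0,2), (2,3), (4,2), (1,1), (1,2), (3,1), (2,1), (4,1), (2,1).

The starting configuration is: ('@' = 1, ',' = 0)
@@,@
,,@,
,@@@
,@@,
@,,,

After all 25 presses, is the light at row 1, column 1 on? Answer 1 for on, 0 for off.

1

0) @@,@
,,@,
,@@@
,@@,
@,,,
1) @@,@
,,@,
,@@@
,@,,
@@@@
2) @@,@
,@@,
@,,@
,,,,
@@@@
3) @,@,
,@,,
@,,@
,,,,
@@@@
4) @,@,
,@,,
,,,@
@@,,
,@@@
5) @,,@
,@,@
,,,@
@@,,
,@@@
6) ,,,@
@,,@
@,,@
@@,,
,@@@
7) ,,,@
@,,@
@,,@
@,,,
@,,@
8) ,,,@
@@,@
,@@@
@@,,
@,,@
9) @@@@
@,,@
,@@@
@@,,
@,,@
10) ,,@@
,,,@
,@@@
@@,,
@,,@
11) ,,@@
,,,@
,,@@
,,@,
@@,@
12) ,,@@
,@,@
@@,@
,@@,
@@,@
13) ,,@@
,@@@
@,@,
,@,,
@@,@
14) ,,,,
,@@,
@,@,
,@,,
@@,@
15) ,,,,
@@@,
,@@,
@@,,
@@,@
16) ,,,,
@@@,
,,@,
,,@,
@,,@
17) ,@@@
@@,,
,,@,
,,@,
@,,@
18) ,@@@
@@,@
,,,@
,,@@
@,,@
19) ,@@@
@@,@
,,,@
,,,@
@@@,
20) ,,@@
,,@@
,@,@
,,,@
@@@,
21) ,,,@
,@,,
,@@@
,,,@
@@@,
22) ,,,@
,@,,
,,@@
@@@@
@,@,
23) ,,,@
,,,,
@@,@
@,@@
@,@,
24) ,,,@
,,,,
@@,@
@@@@
,@,,
25) ,,,@
,@,,
,,@@
@,@@
,@,,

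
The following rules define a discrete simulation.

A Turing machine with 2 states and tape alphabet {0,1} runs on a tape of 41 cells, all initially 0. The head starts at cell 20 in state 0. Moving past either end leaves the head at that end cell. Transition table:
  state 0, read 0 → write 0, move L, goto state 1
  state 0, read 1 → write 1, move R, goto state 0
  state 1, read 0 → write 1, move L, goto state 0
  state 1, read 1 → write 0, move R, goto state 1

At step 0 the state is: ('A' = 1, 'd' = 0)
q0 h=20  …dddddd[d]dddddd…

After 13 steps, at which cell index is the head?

gen 0: q0 h=20  …dddddd[d]dddddd…
gen 1: q1 h=19  …dddddd[d]dddddd…
gen 2: q0 h=18  …dddddd[d]Addddd…
gen 3: q1 h=17  …dddddd[d]dAdddd…
gen 4: q0 h=16  …dddddd[d]AdAddd…
gen 5: q1 h=15  …dddddd[d]dAdAdd…
gen 6: q0 h=14  …dddddd[d]AdAdAd…
gen 7: q1 h=13  …dddddd[d]dAdAdA…
gen 8: q0 h=12  …dddddd[d]AdAdAd…
gen 9: q1 h=11  …dddddd[d]dAdAdA…
gen 10: q0 h=10  …dddddd[d]AdAdAd…
gen 11: q1 h= 9  …dddddd[d]dAdAdA…
gen 12: q0 h= 8  …dddddd[d]AdAdAd…
gen 13: q1 h= 7  …dddddd[d]dAdAdA…

7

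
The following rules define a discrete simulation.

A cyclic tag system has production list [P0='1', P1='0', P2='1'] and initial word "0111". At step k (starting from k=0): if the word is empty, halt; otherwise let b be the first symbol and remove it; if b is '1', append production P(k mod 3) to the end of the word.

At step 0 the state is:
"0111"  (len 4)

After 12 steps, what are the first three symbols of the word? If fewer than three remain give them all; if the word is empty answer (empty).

0) "0111"  (len 4)
1) "111"  (len 3)
2) "110"  (len 3)
3) "101"  (len 3)
4) "011"  (len 3)
5) "11"  (len 2)
6) "11"  (len 2)
7) "11"  (len 2)
8) "10"  (len 2)
9) "01"  (len 2)
10) "1"  (len 1)
11) "0"  (len 1)
12) (halted — word empty)

(empty)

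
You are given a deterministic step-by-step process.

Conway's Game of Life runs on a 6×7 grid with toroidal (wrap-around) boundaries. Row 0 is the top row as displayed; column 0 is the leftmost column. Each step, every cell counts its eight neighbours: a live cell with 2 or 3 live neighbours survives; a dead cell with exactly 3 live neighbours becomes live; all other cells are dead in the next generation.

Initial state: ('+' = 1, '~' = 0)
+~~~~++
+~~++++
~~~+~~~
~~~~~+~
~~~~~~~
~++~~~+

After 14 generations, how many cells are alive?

4

0) +~~~~++
+~~++++
~~~+~~~
~~~~~+~
~~~~~~~
~++~~~+
1) ~~++~~~
+~~+~~~
~~~+~~~
~~~~~~~
~~~~~~~
~+~~~++
2) +++++~+
~~~++~~
~~~~~~~
~~~~~~~
~~~~~~~
~~+~~~~
3) ++~~++~
++~~++~
~~~~~~~
~~~~~~~
~~~~~~~
+~+~~~~
4) ~~++++~
++~~++~
~~~~~~~
~~~~~~~
~~~~~~~
+~~~~~+
5) ~~++~~~
~++~~++
~~~~~~~
~~~~~~~
~~~~~~~
~~~++++
6) ++~~~~~
~+++~~~
~~~~~~~
~~~~~~~
~~~~++~
~~++++~
7) +~~~~~~
+++~~~~
~~+~~~~
~~~~~~~
~~~~~+~
~+++~++
8) ~~~+~~~
+~+~~~~
~~+~~~~
~~~~~~~
~~+~+++
+++~+++
9) ~~~+++~
~+++~~~
~+~~~~~
~~~+~+~
~~+~+~~
+++~~~~
10) +~~~+~~
~+~+~~~
~+~++~~
~~+++~~
~~+~+~~
~++~~+~
11) +~~++~~
++~+~~~
~+~~~~~
~+~~~+~
~~~~++~
~++~++~
12) +~~~~++
++~++~~
~+~~~~~
~~~~++~
~+++~~+
~++~~~+
13) ~~~+++~
~++~++~
++++~+~
++~+++~
~+~++~+
~~~+~~~
14) ~~~~~+~
+~~~~~~
~~~~~~~
~~~~~~~
~+~~~~+
~~~~~~~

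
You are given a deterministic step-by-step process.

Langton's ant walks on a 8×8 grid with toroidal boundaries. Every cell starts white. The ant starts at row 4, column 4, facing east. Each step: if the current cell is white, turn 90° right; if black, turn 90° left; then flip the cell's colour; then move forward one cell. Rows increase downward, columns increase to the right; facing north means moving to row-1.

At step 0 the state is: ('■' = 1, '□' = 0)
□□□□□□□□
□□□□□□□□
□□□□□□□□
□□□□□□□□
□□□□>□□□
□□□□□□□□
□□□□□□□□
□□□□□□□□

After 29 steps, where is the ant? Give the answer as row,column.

t=0: □□□□□□□□
□□□□□□□□
□□□□□□□□
□□□□□□□□
□□□□>□□□
□□□□□□□□
□□□□□□□□
□□□□□□□□
t=1: □□□□□□□□
□□□□□□□□
□□□□□□□□
□□□□□□□□
□□□□■□□□
□□□□v□□□
□□□□□□□□
□□□□□□□□
t=2: □□□□□□□□
□□□□□□□□
□□□□□□□□
□□□□□□□□
□□□□■□□□
□□□<■□□□
□□□□□□□□
□□□□□□□□
t=3: □□□□□□□□
□□□□□□□□
□□□□□□□□
□□□□□□□□
□□□^■□□□
□□□■■□□□
□□□□□□□□
□□□□□□□□
t=4: □□□□□□□□
□□□□□□□□
□□□□□□□□
□□□□□□□□
□□□■>□□□
□□□■■□□□
□□□□□□□□
□□□□□□□□
t=5: □□□□□□□□
□□□□□□□□
□□□□□□□□
□□□□^□□□
□□□■□□□□
□□□■■□□□
□□□□□□□□
□□□□□□□□
t=6: □□□□□□□□
□□□□□□□□
□□□□□□□□
□□□□■>□□
□□□■□□□□
□□□■■□□□
□□□□□□□□
□□□□□□□□
t=7: □□□□□□□□
□□□□□□□□
□□□□□□□□
□□□□■■□□
□□□■□v□□
□□□■■□□□
□□□□□□□□
□□□□□□□□
t=8: □□□□□□□□
□□□□□□□□
□□□□□□□□
□□□□■■□□
□□□■<■□□
□□□■■□□□
□□□□□□□□
□□□□□□□□
t=9: □□□□□□□□
□□□□□□□□
□□□□□□□□
□□□□^■□□
□□□■■■□□
□□□■■□□□
□□□□□□□□
□□□□□□□□
t=10: □□□□□□□□
□□□□□□□□
□□□□□□□□
□□□<□■□□
□□□■■■□□
□□□■■□□□
□□□□□□□□
□□□□□□□□
t=11: □□□□□□□□
□□□□□□□□
□□□^□□□□
□□□■□■□□
□□□■■■□□
□□□■■□□□
□□□□□□□□
□□□□□□□□
t=12: □□□□□□□□
□□□□□□□□
□□□■>□□□
□□□■□■□□
□□□■■■□□
□□□■■□□□
□□□□□□□□
□□□□□□□□
t=13: □□□□□□□□
□□□□□□□□
□□□■■□□□
□□□■v■□□
□□□■■■□□
□□□■■□□□
□□□□□□□□
□□□□□□□□
t=14: □□□□□□□□
□□□□□□□□
□□□■■□□□
□□□<■■□□
□□□■■■□□
□□□■■□□□
□□□□□□□□
□□□□□□□□
t=15: □□□□□□□□
□□□□□□□□
□□□■■□□□
□□□□■■□□
□□□v■■□□
□□□■■□□□
□□□□□□□□
□□□□□□□□
t=16: □□□□□□□□
□□□□□□□□
□□□■■□□□
□□□□■■□□
□□□□>■□□
□□□■■□□□
□□□□□□□□
□□□□□□□□
t=17: □□□□□□□□
□□□□□□□□
□□□■■□□□
□□□□^■□□
□□□□□■□□
□□□■■□□□
□□□□□□□□
□□□□□□□□
t=18: □□□□□□□□
□□□□□□□□
□□□■■□□□
□□□<□■□□
□□□□□■□□
□□□■■□□□
□□□□□□□□
□□□□□□□□
t=19: □□□□□□□□
□□□□□□□□
□□□^■□□□
□□□■□■□□
□□□□□■□□
□□□■■□□□
□□□□□□□□
□□□□□□□□
t=20: □□□□□□□□
□□□□□□□□
□□<□■□□□
□□□■□■□□
□□□□□■□□
□□□■■□□□
□□□□□□□□
□□□□□□□□
t=21: □□□□□□□□
□□^□□□□□
□□■□■□□□
□□□■□■□□
□□□□□■□□
□□□■■□□□
□□□□□□□□
□□□□□□□□
t=22: □□□□□□□□
□□■>□□□□
□□■□■□□□
□□□■□■□□
□□□□□■□□
□□□■■□□□
□□□□□□□□
□□□□□□□□
t=23: □□□□□□□□
□□■■□□□□
□□■v■□□□
□□□■□■□□
□□□□□■□□
□□□■■□□□
□□□□□□□□
□□□□□□□□
t=24: □□□□□□□□
□□■■□□□□
□□<■■□□□
□□□■□■□□
□□□□□■□□
□□□■■□□□
□□□□□□□□
□□□□□□□□
t=25: □□□□□□□□
□□■■□□□□
□□□■■□□□
□□v■□■□□
□□□□□■□□
□□□■■□□□
□□□□□□□□
□□□□□□□□
t=26: □□□□□□□□
□□■■□□□□
□□□■■□□□
□<■■□■□□
□□□□□■□□
□□□■■□□□
□□□□□□□□
□□□□□□□□
t=27: □□□□□□□□
□□■■□□□□
□^□■■□□□
□■■■□■□□
□□□□□■□□
□□□■■□□□
□□□□□□□□
□□□□□□□□
t=28: □□□□□□□□
□□■■□□□□
□■>■■□□□
□■■■□■□□
□□□□□■□□
□□□■■□□□
□□□□□□□□
□□□□□□□□
t=29: □□□□□□□□
□□■■□□□□
□■■■■□□□
□■v■□■□□
□□□□□■□□
□□□■■□□□
□□□□□□□□
□□□□□□□□

3,2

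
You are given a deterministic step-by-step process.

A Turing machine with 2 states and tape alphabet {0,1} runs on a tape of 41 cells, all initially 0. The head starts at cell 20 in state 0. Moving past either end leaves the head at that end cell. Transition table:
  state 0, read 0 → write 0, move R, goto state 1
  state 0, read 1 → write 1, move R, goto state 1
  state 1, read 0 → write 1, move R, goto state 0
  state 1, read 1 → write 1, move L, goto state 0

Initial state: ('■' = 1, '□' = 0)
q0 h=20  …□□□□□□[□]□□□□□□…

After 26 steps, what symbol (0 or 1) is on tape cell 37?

k=0  q0 h=20  …□□□□□□[□]□□□□□□…
k=1  q1 h=21  …□□□□□□[□]□□□□□□…
k=2  q0 h=22  …□□□□□■[□]□□□□□□…
k=3  q1 h=23  …□□□□■□[□]□□□□□□…
k=4  q0 h=24  …□□□■□■[□]□□□□□□…
k=5  q1 h=25  …□□■□■□[□]□□□□□□…
k=6  q0 h=26  …□■□■□■[□]□□□□□□…
k=7  q1 h=27  …■□■□■□[□]□□□□□□…
k=8  q0 h=28  …□■□■□■[□]□□□□□□…
k=9  q1 h=29  …■□■□■□[□]□□□□□□…
k=10  q0 h=30  …□■□■□■[□]□□□□□□…
k=11  q1 h=31  …■□■□■□[□]□□□□□□…
k=12  q0 h=32  …□■□■□■[□]□□□□□□…
k=13  q1 h=33  …■□■□■□[□]□□□□□□…
k=14  q0 h=34  …□■□■□■[□]□□□□□□|
k=15  q1 h=35  …■□■□■□[□]□□□□□|
k=16  q0 h=36  …□■□■□■[□]□□□□|
k=17  q1 h=37  …■□■□■□[□]□□□|
k=18  q0 h=38  …□■□■□■[□]□□|
k=19  q1 h=39  …■□■□■□[□]□|
k=20  q0 h=40  …□■□■□■[□]|
k=21  q1 h=40  …□■□■□■[□]|
k=22  q0 h=40  …□■□■□■[■]|
k=23  q1 h=40  …□■□■□■[■]|
k=24  q0 h=39  …■□■□■□[■]■|
k=25  q1 h=40  …□■□■□■[■]|
k=26  q0 h=39  …■□■□■□[■]■|

1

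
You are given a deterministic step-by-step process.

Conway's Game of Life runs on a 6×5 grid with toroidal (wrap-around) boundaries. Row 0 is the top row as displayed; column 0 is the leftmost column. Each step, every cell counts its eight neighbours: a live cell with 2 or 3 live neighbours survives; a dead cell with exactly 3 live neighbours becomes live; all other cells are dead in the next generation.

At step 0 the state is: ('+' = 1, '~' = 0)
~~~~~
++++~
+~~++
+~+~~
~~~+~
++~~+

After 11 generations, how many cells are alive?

2

gen 0: ~~~~~
++++~
+~~++
+~+~~
~~~+~
++~~+
gen 1: ~~~+~
++++~
~~~~~
+++~~
~~++~
+~~~+
gen 2: ~~~+~
~++++
~~~++
~+++~
~~++~
~~+~+
gen 3: ++~~~
+~~~~
~~~~~
~+~~~
~~~~+
~~+~+
gen 4: ++~~+
++~~~
~~~~~
~~~~~
+~~+~
~+~++
gen 5: ~~~+~
~+~~+
~~~~~
~~~~~
+~++~
~+~+~
gen 6: +~~++
~~~~~
~~~~~
~~~~~
~++++
~+~+~
gen 7: +~+++
~~~~+
~~~~~
~~++~
++~++
~+~~~
gen 8: +++++
+~~~+
~~~+~
++++~
++~++
~~~~~
gen 9: ~+++~
~~~~~
~~~+~
~~~~~
~~~+~
~~~~~
gen 10: ~~+~~
~~~+~
~~~~~
~~~~~
~~~~~
~~~+~
gen 11: ~~++~
~~~~~
~~~~~
~~~~~
~~~~~
~~~~~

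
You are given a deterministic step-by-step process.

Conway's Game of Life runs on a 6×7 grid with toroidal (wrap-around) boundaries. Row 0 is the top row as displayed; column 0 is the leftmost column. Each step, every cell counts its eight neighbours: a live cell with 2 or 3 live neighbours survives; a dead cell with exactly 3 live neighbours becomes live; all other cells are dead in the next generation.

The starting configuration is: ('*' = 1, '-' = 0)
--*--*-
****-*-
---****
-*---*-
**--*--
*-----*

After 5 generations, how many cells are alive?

12

t=0: --*--*-
****-*-
---****
-*---*-
**--*--
*-----*
t=1: --****-
**-----
---*---
-***---
-*---*-
*----**
t=2: --****-
-*-----
*--*---
-*-**--
-*--**-
****---
t=3: *---*--
-*-----
**-**--
**-*-*-
-----*-
*-----*
t=4: **----*
-****--
---**-*
**-*-*-
-*--**-
*----**
t=5: ---**--
-*--*-*
------*
**-*---
-**----
----*--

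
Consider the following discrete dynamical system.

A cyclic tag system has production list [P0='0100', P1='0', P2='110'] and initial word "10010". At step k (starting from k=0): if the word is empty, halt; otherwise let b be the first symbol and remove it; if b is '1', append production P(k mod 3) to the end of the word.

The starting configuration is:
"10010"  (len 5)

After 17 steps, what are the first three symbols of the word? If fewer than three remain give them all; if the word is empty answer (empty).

gen 0: "10010"  (len 5)
gen 1: "00100100"  (len 8)
gen 2: "0100100"  (len 7)
gen 3: "100100"  (len 6)
gen 4: "001000100"  (len 9)
gen 5: "01000100"  (len 8)
gen 6: "1000100"  (len 7)
gen 7: "0001000100"  (len 10)
gen 8: "001000100"  (len 9)
gen 9: "01000100"  (len 8)
gen 10: "1000100"  (len 7)
gen 11: "0001000"  (len 7)
gen 12: "001000"  (len 6)
gen 13: "01000"  (len 5)
gen 14: "1000"  (len 4)
gen 15: "000110"  (len 6)
gen 16: "00110"  (len 5)
gen 17: "0110"  (len 4)

011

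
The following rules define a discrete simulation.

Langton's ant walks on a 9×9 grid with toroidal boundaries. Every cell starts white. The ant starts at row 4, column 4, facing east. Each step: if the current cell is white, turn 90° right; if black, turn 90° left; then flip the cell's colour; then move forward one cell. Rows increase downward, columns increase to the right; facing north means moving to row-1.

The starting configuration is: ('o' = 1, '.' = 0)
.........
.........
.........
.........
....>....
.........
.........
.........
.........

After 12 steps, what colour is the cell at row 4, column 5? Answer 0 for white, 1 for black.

1

step 0: .........
.........
.........
.........
....>....
.........
.........
.........
.........
step 1: .........
.........
.........
.........
....o....
....v....
.........
.........
.........
step 2: .........
.........
.........
.........
....o....
...<o....
.........
.........
.........
step 3: .........
.........
.........
.........
...^o....
...oo....
.........
.........
.........
step 4: .........
.........
.........
.........
...o>....
...oo....
.........
.........
.........
step 5: .........
.........
.........
....^....
...o.....
...oo....
.........
.........
.........
step 6: .........
.........
.........
....o>...
...o.....
...oo....
.........
.........
.........
step 7: .........
.........
.........
....oo...
...o.v...
...oo....
.........
.........
.........
step 8: .........
.........
.........
....oo...
...o<o...
...oo....
.........
.........
.........
step 9: .........
.........
.........
....^o...
...ooo...
...oo....
.........
.........
.........
step 10: .........
.........
.........
...<.o...
...ooo...
...oo....
.........
.........
.........
step 11: .........
.........
...^.....
...o.o...
...ooo...
...oo....
.........
.........
.........
step 12: .........
.........
...o>....
...o.o...
...ooo...
...oo....
.........
.........
.........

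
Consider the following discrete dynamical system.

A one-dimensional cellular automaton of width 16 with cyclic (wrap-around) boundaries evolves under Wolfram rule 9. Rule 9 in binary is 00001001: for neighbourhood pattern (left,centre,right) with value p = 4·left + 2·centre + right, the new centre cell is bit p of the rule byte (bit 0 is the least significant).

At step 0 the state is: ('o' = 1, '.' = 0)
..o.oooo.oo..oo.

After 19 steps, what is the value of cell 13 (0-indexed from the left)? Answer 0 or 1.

0

t=0: ..o.oooo.oo..oo.
t=1: o...o....o...o..
t=2: ..o...oo...o....
t=3: o...o.o..o...ooo
t=4: ..o........o.o..
t=5: o...oooooo.....o
t=6: ..o.o......ooo.o
t=7: ......oooo.o....
t=8: ooooo.o......ooo
t=9: ........oooo.o..
t=10: ooooooo.o......o
t=11: ..........oooo.o
t=12: .oooooooo.o.....
t=13: .o..........oooo
t=14: ...oooooooo.o...
t=15: oo.o..........oo
t=16: .....oooooooo.o.
t=17: oooo.o..........
t=18: o......oooooooo.
t=19: ..oooo.o........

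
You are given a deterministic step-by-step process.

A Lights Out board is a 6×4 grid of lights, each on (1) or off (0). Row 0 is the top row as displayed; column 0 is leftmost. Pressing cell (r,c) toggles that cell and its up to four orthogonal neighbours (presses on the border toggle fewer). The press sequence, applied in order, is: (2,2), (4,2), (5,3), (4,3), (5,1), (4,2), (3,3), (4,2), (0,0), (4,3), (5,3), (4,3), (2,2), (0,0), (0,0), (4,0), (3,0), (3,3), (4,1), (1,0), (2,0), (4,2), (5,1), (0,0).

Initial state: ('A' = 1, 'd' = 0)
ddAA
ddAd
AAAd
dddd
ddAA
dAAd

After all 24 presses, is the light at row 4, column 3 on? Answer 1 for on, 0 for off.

k=0  ddAA
ddAd
AAAd
dddd
ddAA
dAAd
k=1  ddAA
dddd
AddA
ddAd
ddAA
dAAd
k=2  ddAA
dddd
AddA
dddd
dAdd
dAdd
k=3  ddAA
dddd
AddA
dddd
dAdA
dAAA
k=4  ddAA
dddd
AddA
dddA
dAAd
dAAd
k=5  ddAA
dddd
AddA
dddA
ddAd
Addd
k=6  ddAA
dddd
AddA
ddAA
dAdA
AdAd
k=7  ddAA
dddd
Addd
dddd
dAdd
AdAd
k=8  ddAA
dddd
Addd
ddAd
ddAA
Addd
k=9  AAAA
Addd
Addd
ddAd
ddAA
Addd
k=10  AAAA
Addd
Addd
ddAA
dddd
AddA
k=11  AAAA
Addd
Addd
ddAA
dddA
AdAd
k=12  AAAA
Addd
Addd
ddAd
ddAd
AdAA
k=13  AAAA
AdAd
AAAA
dddd
ddAd
AdAA
k=14  ddAA
ddAd
AAAA
dddd
ddAd
AdAA
k=15  AAAA
AdAd
AAAA
dddd
ddAd
AdAA
k=16  AAAA
AdAd
AAAA
Addd
AAAd
ddAA
k=17  AAAA
AdAd
dAAA
dAdd
dAAd
ddAA
k=18  AAAA
AdAd
dAAd
dAAA
dAAA
ddAA
k=19  AAAA
AdAd
dAAd
ddAA
AddA
dAAA
k=20  dAAA
dAAd
AAAd
ddAA
AddA
dAAA
k=21  dAAA
AAAd
ddAd
AdAA
AddA
dAAA
k=22  dAAA
AAAd
ddAd
AddA
AAAd
dAdA
k=23  dAAA
AAAd
ddAd
AddA
AdAd
AdAA
k=24  AdAA
dAAd
ddAd
AddA
AdAd
AdAA

0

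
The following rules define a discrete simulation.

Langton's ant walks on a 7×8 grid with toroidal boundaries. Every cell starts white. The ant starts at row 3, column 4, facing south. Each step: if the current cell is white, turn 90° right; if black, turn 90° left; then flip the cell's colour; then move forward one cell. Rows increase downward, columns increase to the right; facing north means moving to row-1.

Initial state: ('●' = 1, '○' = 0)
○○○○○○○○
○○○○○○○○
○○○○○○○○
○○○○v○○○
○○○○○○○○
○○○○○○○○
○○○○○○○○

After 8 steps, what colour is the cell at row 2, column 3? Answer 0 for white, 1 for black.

gen 0: ○○○○○○○○
○○○○○○○○
○○○○○○○○
○○○○v○○○
○○○○○○○○
○○○○○○○○
○○○○○○○○
gen 1: ○○○○○○○○
○○○○○○○○
○○○○○○○○
○○○<●○○○
○○○○○○○○
○○○○○○○○
○○○○○○○○
gen 2: ○○○○○○○○
○○○○○○○○
○○○^○○○○
○○○●●○○○
○○○○○○○○
○○○○○○○○
○○○○○○○○
gen 3: ○○○○○○○○
○○○○○○○○
○○○●>○○○
○○○●●○○○
○○○○○○○○
○○○○○○○○
○○○○○○○○
gen 4: ○○○○○○○○
○○○○○○○○
○○○●●○○○
○○○●v○○○
○○○○○○○○
○○○○○○○○
○○○○○○○○
gen 5: ○○○○○○○○
○○○○○○○○
○○○●●○○○
○○○●○>○○
○○○○○○○○
○○○○○○○○
○○○○○○○○
gen 6: ○○○○○○○○
○○○○○○○○
○○○●●○○○
○○○●○●○○
○○○○○v○○
○○○○○○○○
○○○○○○○○
gen 7: ○○○○○○○○
○○○○○○○○
○○○●●○○○
○○○●○●○○
○○○○<●○○
○○○○○○○○
○○○○○○○○
gen 8: ○○○○○○○○
○○○○○○○○
○○○●●○○○
○○○●^●○○
○○○○●●○○
○○○○○○○○
○○○○○○○○

1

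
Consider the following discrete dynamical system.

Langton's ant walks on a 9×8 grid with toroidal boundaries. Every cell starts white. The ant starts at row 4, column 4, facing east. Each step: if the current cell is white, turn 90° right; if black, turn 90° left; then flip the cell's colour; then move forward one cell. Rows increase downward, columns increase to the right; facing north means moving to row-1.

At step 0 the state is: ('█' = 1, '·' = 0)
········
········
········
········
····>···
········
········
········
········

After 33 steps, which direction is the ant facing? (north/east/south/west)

[0] ········
········
········
········
····>···
········
········
········
········
[1] ········
········
········
········
····█···
····v···
········
········
········
[2] ········
········
········
········
····█···
···<█···
········
········
········
[3] ········
········
········
········
···^█···
···██···
········
········
········
[4] ········
········
········
········
···█>···
···██···
········
········
········
[5] ········
········
········
····^···
···█····
···██···
········
········
········
[6] ········
········
········
····█>··
···█····
···██···
········
········
········
[7] ········
········
········
····██··
···█·v··
···██···
········
········
········
[8] ········
········
········
····██··
···█<█··
···██···
········
········
········
[9] ········
········
········
····^█··
···███··
···██···
········
········
········
[10] ········
········
········
···<·█··
···███··
···██···
········
········
········
[11] ········
········
···^····
···█·█··
···███··
···██···
········
········
········
[12] ········
········
···█>···
···█·█··
···███··
···██···
········
········
········
[13] ········
········
···██···
···█v█··
···███··
···██···
········
········
········
[14] ········
········
···██···
···<██··
···███··
···██···
········
········
········
[15] ········
········
···██···
····██··
···v██··
···██···
········
········
········
[16] ········
········
···██···
····██··
····>█··
···██···
········
········
········
[17] ········
········
···██···
····^█··
·····█··
···██···
········
········
········
[18] ········
········
···██···
···<·█··
·····█··
···██···
········
········
········
[19] ········
········
···^█···
···█·█··
·····█··
···██···
········
········
········
[20] ········
········
··<·█···
···█·█··
·····█··
···██···
········
········
········
[21] ········
··^·····
··█·█···
···█·█··
·····█··
···██···
········
········
········
[22] ········
··█>····
··█·█···
···█·█··
·····█··
···██···
········
········
········
[23] ········
··██····
··█v█···
···█·█··
·····█··
···██···
········
········
········
[24] ········
··██····
··<██···
···█·█··
·····█··
···██···
········
········
········
[25] ········
··██····
···██···
··v█·█··
·····█··
···██···
········
········
········
[26] ········
··██····
···██···
·<██·█··
·····█··
···██···
········
········
········
[27] ········
··██····
·^·██···
·███·█··
·····█··
···██···
········
········
········
[28] ········
··██····
·█>██···
·███·█··
·····█··
···██···
········
········
········
[29] ········
··██····
·████···
·█v█·█··
·····█··
···██···
········
········
········
[30] ········
··██····
·████···
·█·>·█··
·····█··
···██···
········
········
········
[31] ········
··██····
·██^█···
·█···█··
·····█··
···██···
········
········
········
[32] ········
··██····
·█<·█···
·█···█··
·····█··
···██···
········
········
········
[33] ········
··██····
·█··█···
·█v··█··
·····█··
···██···
········
········
········

south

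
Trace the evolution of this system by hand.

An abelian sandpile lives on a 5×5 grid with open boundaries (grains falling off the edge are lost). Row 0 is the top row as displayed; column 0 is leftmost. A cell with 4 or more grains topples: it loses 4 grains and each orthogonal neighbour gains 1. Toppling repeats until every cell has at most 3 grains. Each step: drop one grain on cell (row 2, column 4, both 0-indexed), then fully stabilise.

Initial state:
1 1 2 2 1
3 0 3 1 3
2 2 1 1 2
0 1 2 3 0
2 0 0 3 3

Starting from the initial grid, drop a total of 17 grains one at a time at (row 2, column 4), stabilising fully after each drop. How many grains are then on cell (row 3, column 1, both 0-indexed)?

gen 0: 1 1 2 2 1
3 0 3 1 3
2 2 1 1 2
0 1 2 3 0
2 0 0 3 3
gen 1: 1 1 2 2 1
3 0 3 1 3
2 2 1 1 3
0 1 2 3 0
2 0 0 3 3
gen 2: 1 1 2 2 2
3 0 3 2 0
2 2 1 2 1
0 1 2 3 1
2 0 0 3 3
gen 3: 1 1 2 2 2
3 0 3 2 0
2 2 1 2 2
0 1 2 3 1
2 0 0 3 3
gen 4: 1 1 2 2 2
3 0 3 2 0
2 2 1 2 3
0 1 2 3 1
2 0 0 3 3
gen 5: 1 1 2 2 2
3 0 3 2 1
2 2 1 3 0
0 1 2 3 2
2 0 0 3 3
gen 6: 1 1 2 2 2
3 0 3 2 1
2 2 1 3 1
0 1 2 3 2
2 0 0 3 3
gen 7: 1 1 2 2 2
3 0 3 2 1
2 2 1 3 2
0 1 2 3 2
2 0 0 3 3
gen 8: 1 1 2 2 2
3 0 3 2 1
2 2 1 3 3
0 1 2 3 2
2 0 0 3 3
gen 9: 1 1 2 2 2
3 0 3 3 2
2 2 2 1 2
0 1 3 2 1
2 0 1 1 1
gen 10: 1 1 2 2 2
3 0 3 3 2
2 2 2 1 3
0 1 3 2 1
2 0 1 1 1
gen 11: 1 1 2 2 2
3 0 3 3 3
2 2 2 2 0
0 1 3 2 2
2 0 1 1 1
gen 12: 1 1 2 2 2
3 0 3 3 3
2 2 2 2 1
0 1 3 2 2
2 0 1 1 1
gen 13: 1 1 2 2 2
3 0 3 3 3
2 2 2 2 2
0 1 3 2 2
2 0 1 1 1
gen 14: 1 1 2 2 2
3 0 3 3 3
2 2 2 2 3
0 1 3 2 2
2 0 1 1 1
gen 15: 1 1 3 3 3
3 1 1 2 1
2 3 1 2 3
0 2 1 1 0
2 0 2 2 2
gen 16: 1 1 3 3 3
3 1 1 2 2
2 3 1 3 0
0 2 1 1 1
2 0 2 2 2
gen 17: 1 1 3 3 3
3 1 1 2 2
2 3 1 3 1
0 2 1 1 1
2 0 2 2 2

2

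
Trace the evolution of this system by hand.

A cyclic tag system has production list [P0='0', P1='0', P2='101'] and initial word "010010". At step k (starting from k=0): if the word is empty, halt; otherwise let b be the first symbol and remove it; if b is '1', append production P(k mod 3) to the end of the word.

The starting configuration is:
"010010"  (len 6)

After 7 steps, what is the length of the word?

1

[0] "010010"  (len 6)
[1] "10010"  (len 5)
[2] "00100"  (len 5)
[3] "0100"  (len 4)
[4] "100"  (len 3)
[5] "000"  (len 3)
[6] "00"  (len 2)
[7] "0"  (len 1)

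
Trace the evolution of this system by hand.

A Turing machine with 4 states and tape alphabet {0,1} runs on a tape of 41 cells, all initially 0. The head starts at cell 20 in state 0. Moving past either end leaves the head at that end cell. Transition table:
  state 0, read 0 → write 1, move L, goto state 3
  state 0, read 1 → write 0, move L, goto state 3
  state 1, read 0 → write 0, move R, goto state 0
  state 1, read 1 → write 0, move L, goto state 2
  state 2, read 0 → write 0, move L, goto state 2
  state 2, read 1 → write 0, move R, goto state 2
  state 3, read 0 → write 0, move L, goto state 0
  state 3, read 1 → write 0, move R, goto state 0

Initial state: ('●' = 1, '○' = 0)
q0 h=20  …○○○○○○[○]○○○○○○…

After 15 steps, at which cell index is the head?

5

0) q0 h=20  …○○○○○○[○]○○○○○○…
1) q3 h=19  …○○○○○○[○]●○○○○○…
2) q0 h=18  …○○○○○○[○]○●○○○○…
3) q3 h=17  …○○○○○○[○]●○●○○○…
4) q0 h=16  …○○○○○○[○]○●○●○○…
5) q3 h=15  …○○○○○○[○]●○●○●○…
6) q0 h=14  …○○○○○○[○]○●○●○●…
7) q3 h=13  …○○○○○○[○]●○●○●○…
8) q0 h=12  …○○○○○○[○]○●○●○●…
9) q3 h=11  …○○○○○○[○]●○●○●○…
10) q0 h=10  …○○○○○○[○]○●○●○●…
11) q3 h= 9  …○○○○○○[○]●○●○●○…
12) q0 h= 8  …○○○○○○[○]○●○●○●…
13) q3 h= 7  …○○○○○○[○]●○●○●○…
14) q0 h= 6  |○○○○○○[○]○●○●○●…
15) q3 h= 5  |○○○○○[○]●○●○●○…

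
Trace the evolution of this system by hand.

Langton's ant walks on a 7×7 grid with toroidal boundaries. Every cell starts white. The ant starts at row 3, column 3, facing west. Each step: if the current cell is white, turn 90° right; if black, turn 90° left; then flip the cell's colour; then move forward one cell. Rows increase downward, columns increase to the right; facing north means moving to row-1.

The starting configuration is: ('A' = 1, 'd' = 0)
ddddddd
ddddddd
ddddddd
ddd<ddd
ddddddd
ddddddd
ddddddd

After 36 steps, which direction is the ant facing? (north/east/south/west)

east

gen 0: ddddddd
ddddddd
ddddddd
ddd<ddd
ddddddd
ddddddd
ddddddd
gen 1: ddddddd
ddddddd
ddd^ddd
dddAddd
ddddddd
ddddddd
ddddddd
gen 2: ddddddd
ddddddd
dddA>dd
dddAddd
ddddddd
ddddddd
ddddddd
gen 3: ddddddd
ddddddd
dddAAdd
dddAvdd
ddddddd
ddddddd
ddddddd
gen 4: ddddddd
ddddddd
dddAAdd
ddd<Add
ddddddd
ddddddd
ddddddd
gen 5: ddddddd
ddddddd
dddAAdd
ddddAdd
dddvddd
ddddddd
ddddddd
gen 6: ddddddd
ddddddd
dddAAdd
ddddAdd
dd<Addd
ddddddd
ddddddd
gen 7: ddddddd
ddddddd
dddAAdd
dd^dAdd
ddAAddd
ddddddd
ddddddd
gen 8: ddddddd
ddddddd
dddAAdd
ddA>Add
ddAAddd
ddddddd
ddddddd
gen 9: ddddddd
ddddddd
dddAAdd
ddAAAdd
ddAvddd
ddddddd
ddddddd
gen 10: ddddddd
ddddddd
dddAAdd
ddAAAdd
ddAd>dd
ddddddd
ddddddd
gen 11: ddddddd
ddddddd
dddAAdd
ddAAAdd
ddAdAdd
ddddvdd
ddddddd
gen 12: ddddddd
ddddddd
dddAAdd
ddAAAdd
ddAdAdd
ddd<Add
ddddddd
gen 13: ddddddd
ddddddd
dddAAdd
ddAAAdd
ddA^Add
dddAAdd
ddddddd
gen 14: ddddddd
ddddddd
dddAAdd
ddAAAdd
ddAA>dd
dddAAdd
ddddddd
gen 15: ddddddd
ddddddd
dddAAdd
ddAA^dd
ddAAddd
dddAAdd
ddddddd
gen 16: ddddddd
ddddddd
dddAAdd
ddA<ddd
ddAAddd
dddAAdd
ddddddd
gen 17: ddddddd
ddddddd
dddAAdd
ddAdddd
ddAvddd
dddAAdd
ddddddd
gen 18: ddddddd
ddddddd
dddAAdd
ddAdddd
ddAd>dd
dddAAdd
ddddddd
gen 19: ddddddd
ddddddd
dddAAdd
ddAdddd
ddAdAdd
dddAvdd
ddddddd
gen 20: ddddddd
ddddddd
dddAAdd
ddAdddd
ddAdAdd
dddAd>d
ddddddd
gen 21: ddddddd
ddddddd
dddAAdd
ddAdddd
ddAdAdd
dddAdAd
dddddvd
gen 22: ddddddd
ddddddd
dddAAdd
ddAdddd
ddAdAdd
dddAdAd
dddd<Ad
gen 23: ddddddd
ddddddd
dddAAdd
ddAdddd
ddAdAdd
dddA^Ad
ddddAAd
gen 24: ddddddd
ddddddd
dddAAdd
ddAdddd
ddAdAdd
dddAA>d
ddddAAd
gen 25: ddddddd
ddddddd
dddAAdd
ddAdddd
ddAdA^d
dddAAdd
ddddAAd
gen 26: ddddddd
ddddddd
dddAAdd
ddAdddd
ddAdAA>
dddAAdd
ddddAAd
gen 27: ddddddd
ddddddd
dddAAdd
ddAdddd
ddAdAAA
dddAAdv
ddddAAd
gen 28: ddddddd
ddddddd
dddAAdd
ddAdddd
ddAdAAA
dddAA<A
ddddAAd
gen 29: ddddddd
ddddddd
dddAAdd
ddAdddd
ddAdA^A
dddAAAA
ddddAAd
gen 30: ddddddd
ddddddd
dddAAdd
ddAdddd
ddAd<dA
dddAAAA
ddddAAd
gen 31: ddddddd
ddddddd
dddAAdd
ddAdddd
ddAdddA
dddAvAA
ddddAAd
gen 32: ddddddd
ddddddd
dddAAdd
ddAdddd
ddAdddA
dddAd>A
ddddAAd
gen 33: ddddddd
ddddddd
dddAAdd
ddAdddd
ddAdd^A
dddAddA
ddddAAd
gen 34: ddddddd
ddddddd
dddAAdd
ddAdddd
ddAddA>
dddAddA
ddddAAd
gen 35: ddddddd
ddddddd
dddAAdd
ddAddd^
ddAddAd
dddAddA
ddddAAd
gen 36: ddddddd
ddddddd
dddAAdd
>dAdddA
ddAddAd
dddAddA
ddddAAd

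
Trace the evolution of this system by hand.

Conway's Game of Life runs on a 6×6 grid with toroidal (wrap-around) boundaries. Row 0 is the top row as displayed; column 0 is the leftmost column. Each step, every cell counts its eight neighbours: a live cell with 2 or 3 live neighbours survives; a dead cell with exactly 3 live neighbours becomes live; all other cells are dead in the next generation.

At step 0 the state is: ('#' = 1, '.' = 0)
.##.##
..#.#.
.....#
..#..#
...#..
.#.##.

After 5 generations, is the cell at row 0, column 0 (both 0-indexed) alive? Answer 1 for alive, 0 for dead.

1

[0] .##.##
..#.#.
.....#
..#..#
...#..
.#.##.
[1] ##...#
###.#.
...###
....#.
...#..
##...#
[2] ....#.
..#...
###...
.....#
#...##
.##.##
[3] .##.##
..##..
###...
....#.
.#.#..
.#....
[4] ##..#.
....##
.##...
#..#..
..#...
.#.##.
[5] ###...
..####
######
...#..
.##.#.
##.###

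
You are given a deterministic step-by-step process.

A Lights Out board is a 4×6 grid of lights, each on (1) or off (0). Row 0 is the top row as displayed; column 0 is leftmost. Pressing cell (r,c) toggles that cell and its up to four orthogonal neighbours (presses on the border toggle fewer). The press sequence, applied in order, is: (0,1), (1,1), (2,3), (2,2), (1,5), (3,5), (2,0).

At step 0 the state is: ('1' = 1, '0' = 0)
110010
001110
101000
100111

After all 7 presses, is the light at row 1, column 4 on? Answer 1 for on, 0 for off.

0

step 0: 110010
001110
101000
100111
step 1: 001010
011110
101000
100111
step 2: 011010
100110
111000
100111
step 3: 011010
100010
110110
100011
step 4: 011010
101010
101010
101011
step 5: 011011
101001
101011
101011
step 6: 011011
101001
101010
101000
step 7: 011011
001001
011010
001000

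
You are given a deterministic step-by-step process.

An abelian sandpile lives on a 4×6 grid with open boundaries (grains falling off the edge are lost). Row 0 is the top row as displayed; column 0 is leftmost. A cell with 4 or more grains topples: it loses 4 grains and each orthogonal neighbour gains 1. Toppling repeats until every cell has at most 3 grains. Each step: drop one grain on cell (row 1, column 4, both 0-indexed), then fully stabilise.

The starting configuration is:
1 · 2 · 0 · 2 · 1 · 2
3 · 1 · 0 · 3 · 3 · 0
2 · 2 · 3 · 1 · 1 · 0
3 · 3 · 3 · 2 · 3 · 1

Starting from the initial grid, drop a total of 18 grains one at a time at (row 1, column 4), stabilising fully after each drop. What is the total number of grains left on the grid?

gen 0: 1 · 2 · 0 · 2 · 1 · 2
3 · 1 · 0 · 3 · 3 · 0
2 · 2 · 3 · 1 · 1 · 0
3 · 3 · 3 · 2 · 3 · 1
gen 1: 1 · 2 · 0 · 3 · 2 · 2
3 · 1 · 1 · 0 · 1 · 1
2 · 2 · 3 · 2 · 2 · 0
3 · 3 · 3 · 2 · 3 · 1
gen 2: 1 · 2 · 0 · 3 · 2 · 2
3 · 1 · 1 · 0 · 2 · 1
2 · 2 · 3 · 2 · 2 · 0
3 · 3 · 3 · 2 · 3 · 1
gen 3: 1 · 2 · 0 · 3 · 2 · 2
3 · 1 · 1 · 0 · 3 · 1
2 · 2 · 3 · 2 · 2 · 0
3 · 3 · 3 · 2 · 3 · 1
gen 4: 1 · 2 · 0 · 3 · 3 · 2
3 · 1 · 1 · 1 · 0 · 2
2 · 2 · 3 · 2 · 3 · 0
3 · 3 · 3 · 2 · 3 · 1
gen 5: 1 · 2 · 0 · 3 · 3 · 2
3 · 1 · 1 · 1 · 1 · 2
2 · 2 · 3 · 2 · 3 · 0
3 · 3 · 3 · 2 · 3 · 1
gen 6: 1 · 2 · 0 · 3 · 3 · 2
3 · 1 · 1 · 1 · 2 · 2
2 · 2 · 3 · 2 · 3 · 0
3 · 3 · 3 · 2 · 3 · 1
gen 7: 1 · 2 · 0 · 3 · 3 · 2
3 · 1 · 1 · 1 · 3 · 2
2 · 2 · 3 · 2 · 3 · 0
3 · 3 · 3 · 2 · 3 · 1
gen 8: 1 · 2 · 1 · 0 · 1 · 3
3 · 1 · 1 · 3 · 2 · 3
2 · 2 · 3 · 3 · 1 · 1
3 · 3 · 3 · 3 · 0 · 2
gen 9: 1 · 2 · 1 · 0 · 1 · 3
3 · 1 · 1 · 3 · 3 · 3
2 · 2 · 3 · 3 · 1 · 1
3 · 3 · 3 · 3 · 0 · 2
gen 10: 2 · 2 · 1 · 1 · 3 · 0
0 · 3 · 3 · 1 · 2 · 1
1 · 1 · 2 · 2 · 3 · 2
1 · 2 · 2 · 1 · 1 · 2
gen 11: 2 · 2 · 1 · 1 · 3 · 0
0 · 3 · 3 · 1 · 3 · 1
1 · 1 · 2 · 2 · 3 · 2
1 · 2 · 2 · 1 · 1 · 2
gen 12: 2 · 2 · 1 · 2 · 0 · 1
0 · 3 · 3 · 2 · 2 · 2
1 · 1 · 2 · 3 · 0 · 3
1 · 2 · 2 · 1 · 2 · 2
gen 13: 2 · 2 · 1 · 2 · 0 · 1
0 · 3 · 3 · 2 · 3 · 2
1 · 1 · 2 · 3 · 0 · 3
1 · 2 · 2 · 1 · 2 · 2
gen 14: 2 · 2 · 1 · 2 · 1 · 1
0 · 3 · 3 · 3 · 0 · 3
1 · 1 · 2 · 3 · 1 · 3
1 · 2 · 2 · 1 · 2 · 2
gen 15: 2 · 2 · 1 · 2 · 1 · 1
0 · 3 · 3 · 3 · 1 · 3
1 · 1 · 2 · 3 · 1 · 3
1 · 2 · 2 · 1 · 2 · 2
gen 16: 2 · 2 · 1 · 2 · 1 · 1
0 · 3 · 3 · 3 · 2 · 3
1 · 1 · 2 · 3 · 1 · 3
1 · 2 · 2 · 1 · 2 · 2
gen 17: 2 · 2 · 1 · 2 · 1 · 1
0 · 3 · 3 · 3 · 3 · 3
1 · 1 · 2 · 3 · 1 · 3
1 · 2 · 2 · 1 · 2 · 2
gen 18: 2 · 3 · 2 · 3 · 2 · 2
1 · 0 · 2 · 2 · 3 · 1
1 · 3 · 0 · 2 · 0 · 1
1 · 2 · 3 · 2 · 3 · 3

44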